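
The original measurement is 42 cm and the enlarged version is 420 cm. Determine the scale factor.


Original length = 42 cm
Scaled length = 420 cm
Scale factor = 420 / 42
= 10

10


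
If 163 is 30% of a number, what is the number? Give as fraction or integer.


Given: 163 is 30% of the whole
Set up: 163 = 30/100 * whole
whole = 163 * 100 / 30
whole = 16300 / 30
whole = 1630/3

1630/3


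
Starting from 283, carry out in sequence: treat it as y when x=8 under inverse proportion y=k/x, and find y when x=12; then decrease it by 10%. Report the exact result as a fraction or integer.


Start with 283.
Step 1: Inverse prop: k = (283)*8; new y = k/12 = 283*8/12 = 566/3
Step 2: Decrease by 10%: 566/3 * 90/100 = 849/5
Final result = 849/5

849/5


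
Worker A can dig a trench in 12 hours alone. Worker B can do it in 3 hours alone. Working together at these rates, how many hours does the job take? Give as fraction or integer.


Rate of A = 1/12 job per hour
Rate of B = 1/3 job per hour
Combined rate = 1/12 + 1/3
Find common denominator: (3 + 12)/(12*3) = 15/36
Combined rate = 5/12 job per hour
Time together = 1 / (5/12) = 12/5 hours

12/5


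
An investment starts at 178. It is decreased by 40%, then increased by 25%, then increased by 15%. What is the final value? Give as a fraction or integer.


Start: 178
Step 1: decrease by 40% => multiply by 60/100
  178 * 60/100 = 534/5
Step 2: increase by 25% => multiply by 125/100
  534/5 * 125/100 = 267/2
Step 3: increase by 15% => multiply by 115/100
  267/2 * 115/100 = 6141/40
Final value = 6141/40

6141/40


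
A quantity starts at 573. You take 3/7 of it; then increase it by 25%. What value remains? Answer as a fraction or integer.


Start with 573.
Step 1: Take 3/7: 573 * 3/7 = 1719/7
Step 2: Increase by 25%: 1719/7 * 125/100 = 8595/28
Final result = 8595/28

8595/28


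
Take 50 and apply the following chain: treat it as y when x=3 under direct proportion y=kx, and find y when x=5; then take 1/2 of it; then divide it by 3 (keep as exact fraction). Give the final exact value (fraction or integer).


Start with 50.
Step 1: Direct prop: k = (50)/3; new y = k*5 = 50*5/3 = 250/3
Step 2: Take 1/2: 250/3 * 1/2 = 125/3
Step 3: Divide by 3: 125/3 / 3 = 125/9
Final result = 125/9

125/9


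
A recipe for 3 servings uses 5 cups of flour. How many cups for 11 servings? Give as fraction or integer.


Original: 5 cups for 3 servings
Target servings = 11
Scaling factor = 11/3
New amount = 5 * 11/3
= 55/3
= 55/3 cups

55/3


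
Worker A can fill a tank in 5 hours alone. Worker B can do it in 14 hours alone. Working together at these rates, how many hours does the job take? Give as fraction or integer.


Rate of A = 1/5 job per hour
Rate of B = 1/14 job per hour
Combined rate = 1/5 + 1/14
Find common denominator: (14 + 5)/(5*14) = 19/70
Combined rate = 19/70 job per hour
Time together = 1 / (19/70) = 70/19 hours

70/19


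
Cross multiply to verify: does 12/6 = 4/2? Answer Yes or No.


Cross multiply to check 12/6 = 4/2
Left cross product: 12 * 2 = 24
Right cross product: 6 * 4 = 24
24 = 24
Equal, so proportions match => Yes

Yes


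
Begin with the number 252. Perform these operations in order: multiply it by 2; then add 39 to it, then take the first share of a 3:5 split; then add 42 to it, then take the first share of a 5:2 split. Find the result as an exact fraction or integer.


Start with 252.
Step 1: Multiply by 2: 252 * 2 = 504
Step 2: Add 39: 504+39=543; split 3:5 first = 543*3/8 = 1629/8
Step 3: Add 42: 1629/8+42=1965/8; split 5:2 first = 1965/8*5/7 = 9825/56
Final result = 9825/56

9825/56


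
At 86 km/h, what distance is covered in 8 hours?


Using distance = speed * time
Speed = 86 km/h
Time = 8 hours
Distance = 86 * 8
= 688 km

688


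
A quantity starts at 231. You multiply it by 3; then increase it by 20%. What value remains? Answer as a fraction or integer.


Start with 231.
Step 1: Multiply by 3: 231 * 3 = 693
Step 2: Increase by 20%: 693 * 120/100 = 4158/5
Final result = 4158/5

4158/5


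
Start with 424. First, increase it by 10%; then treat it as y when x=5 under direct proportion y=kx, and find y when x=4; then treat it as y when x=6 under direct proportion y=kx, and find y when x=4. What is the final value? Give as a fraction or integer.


Start with 424.
Step 1: Increase by 10%: 424 * 110/100 = 2332/5
Step 2: Direct prop: k = (2332/5)/5; new y = k*4 = 2332/5*4/5 = 9328/25
Step 3: Direct prop: k = (9328/25)/6; new y = k*4 = 9328/25*4/6 = 18656/75
Final result = 18656/75

18656/75


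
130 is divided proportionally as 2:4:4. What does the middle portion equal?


Ratio = 2:4:4
Total parts = 2 + 4 + 4 = 10
Value per part = 130 / 10 = 13
First share = 2 * 13 = 26
Middle share = 4 * 13 = 52
Third share = 4 * 13 = 52

52


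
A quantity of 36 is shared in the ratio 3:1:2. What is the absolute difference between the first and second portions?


Total parts = 3 + 1 + 2 = 6
Value per part = 36 / 6 = 6
Shares: 3*6=18, 1*6=6, 2*6=12
First share = 18, second share = 6
Difference = |18 - 6| = 12

12


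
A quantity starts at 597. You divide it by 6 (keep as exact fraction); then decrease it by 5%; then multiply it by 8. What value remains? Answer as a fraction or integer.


Start with 597.
Step 1: Divide by 6: 597 / 6 = 199/2
Step 2: Decrease by 5%: 199/2 * 95/100 = 3781/40
Step 3: Multiply by 8: 3781/40 * 8 = 3781/5
Final result = 3781/5

3781/5


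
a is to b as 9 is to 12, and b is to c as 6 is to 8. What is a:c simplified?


Given a:b = 9:12 and b:c = 6:8
Make b consistent. Multiply first ratio by 6: a:b = 54:72
Multiply second ratio by 12: b:c = 72:96
Now b = 72 in both, so a:b:c = 54:72:96
Therefore a:c = 54:96
Simplify by GCD: a:c = 9:16

9:16


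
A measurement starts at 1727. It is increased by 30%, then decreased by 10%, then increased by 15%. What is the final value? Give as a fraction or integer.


Start: 1727
Step 1: increase by 30% => multiply by 130/100
  1727 * 130/100 = 22451/10
Step 2: decrease by 10% => multiply by 90/100
  22451/10 * 90/100 = 202059/100
Step 3: increase by 15% => multiply by 115/100
  202059/100 * 115/100 = 4647357/2000
Final value = 4647357/2000

4647357/2000


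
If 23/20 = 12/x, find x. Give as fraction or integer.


Setting up: 23/20 = 12/x
Cross multiply: 23 * x = 20 * 12
23x = 240
x = 240/23
x = 240/23

240/23


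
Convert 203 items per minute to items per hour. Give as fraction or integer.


Converting from per minute to per hour
Rate = 203 items per minute
Multiply by 60: 203 * 60
= 12180 items per hour

12180


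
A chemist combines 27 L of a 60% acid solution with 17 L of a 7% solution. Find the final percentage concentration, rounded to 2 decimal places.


Solute in mixture 1 = 60% of 27 L = 27*60/100 = 81/5 L
Solute in mixture 2 = 7% of 17 L = 17*7/100 = 119/100 L
Total solute = 81/5 + 119/100 = 1739/100 L
Total volume = 27 + 17 = 44 L
Final concentration = 1739/100/44 * 100 = 39.52%

39.52


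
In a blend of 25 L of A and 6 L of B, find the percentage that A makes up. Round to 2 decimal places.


Volume of A = 25 L
Volume of B = 6 L
Total volume = 25 + 6 = 31 L
Percentage of A = (25/31) * 100
= 80.65%

80.65


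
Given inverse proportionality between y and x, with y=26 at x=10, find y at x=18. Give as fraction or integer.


Inverse proportion: y = k/x
Find k: k = 10 * 26 = 260
Compute y at x=18: y = 260/18
y = 130/9

130/9


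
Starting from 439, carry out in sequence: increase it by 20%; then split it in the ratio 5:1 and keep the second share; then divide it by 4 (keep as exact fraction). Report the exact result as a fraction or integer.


Start with 439.
Step 1: Increase by 20%: 439 * 120/100 = 2634/5
Step 2: Split 5:1, second share = 2634/5 * 1/6 = 439/5
Step 3: Divide by 4: 439/5 / 4 = 439/20
Final result = 439/20

439/20


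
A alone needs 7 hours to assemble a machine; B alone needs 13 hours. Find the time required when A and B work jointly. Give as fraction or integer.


Rate of A = 1/7 job per hour
Rate of B = 1/13 job per hour
Combined rate = 1/7 + 1/13
Find common denominator: (13 + 7)/(7*13) = 20/91
Combined rate = 20/91 job per hour
Time together = 1 / (20/91) = 91/20 hours

91/20


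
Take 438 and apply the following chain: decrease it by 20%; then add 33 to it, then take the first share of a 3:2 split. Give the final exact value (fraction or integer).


Start with 438.
Step 1: Decrease by 20%: 438 * 80/100 = 1752/5
Step 2: Add 33: 1752/5+33=1917/5; split 3:2 first = 1917/5*3/5 = 5751/25
Final result = 5751/25

5751/25


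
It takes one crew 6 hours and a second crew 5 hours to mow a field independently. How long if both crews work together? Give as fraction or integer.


Rate of A = 1/6 job per hour
Rate of B = 1/5 job per hour
Combined rate = 1/6 + 1/5
Find common denominator: (5 + 6)/(6*5) = 11/30
Combined rate = 11/30 job per hour
Time together = 1 / (11/30) = 30/11 hours

30/11


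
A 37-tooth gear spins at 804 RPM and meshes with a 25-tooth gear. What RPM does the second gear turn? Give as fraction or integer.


Gear ratio: teeth_A * RPM_A = teeth_B * RPM_B
37 * 804 = 25 * RPM_B
29748 = 25 * RPM_B
RPM_B = 29748 / 25
RPM_B = 29748/25

29748/25


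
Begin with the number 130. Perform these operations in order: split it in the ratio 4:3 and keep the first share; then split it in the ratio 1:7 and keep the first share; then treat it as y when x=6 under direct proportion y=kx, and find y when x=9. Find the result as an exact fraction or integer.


Start with 130.
Step 1: Split 4:3, first share = 130 * 4/7 = 520/7
Step 2: Split 1:7, first share = 520/7 * 1/8 = 65/7
Step 3: Direct prop: k = (65/7)/6; new y = k*9 = 65/7*9/6 = 195/14
Final result = 195/14

195/14


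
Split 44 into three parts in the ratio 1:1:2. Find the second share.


Ratio = 1:1:2
Total parts = 1 + 1 + 2 = 4
Value per part = 44 / 4 = 11
First share = 1 * 11 = 11
Middle share = 1 * 11 = 11
Third share = 2 * 11 = 22

11


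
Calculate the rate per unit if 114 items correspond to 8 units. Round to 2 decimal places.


Total items = 114
Number of units = 8
Unit rate = 114 / 8
= 14.25 items per unit

14.25


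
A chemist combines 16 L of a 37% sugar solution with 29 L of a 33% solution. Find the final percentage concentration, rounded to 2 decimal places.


Solute in mixture 1 = 37% of 16 L = 16*37/100 = 148/25 L
Solute in mixture 2 = 33% of 29 L = 29*33/100 = 957/100 L
Total solute = 148/25 + 957/100 = 1549/100 L
Total volume = 16 + 29 = 45 L
Final concentration = 1549/100/45 * 100 = 34.42%

34.42


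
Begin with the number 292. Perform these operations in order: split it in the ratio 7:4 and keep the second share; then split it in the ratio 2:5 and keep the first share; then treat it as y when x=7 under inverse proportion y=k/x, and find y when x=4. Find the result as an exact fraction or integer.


Start with 292.
Step 1: Split 7:4, second share = 292 * 4/11 = 1168/11
Step 2: Split 2:5, first share = 1168/11 * 2/7 = 2336/77
Step 3: Inverse prop: k = (2336/77)*7; new y = k/4 = 2336/77*7/4 = 584/11
Final result = 584/11

584/11


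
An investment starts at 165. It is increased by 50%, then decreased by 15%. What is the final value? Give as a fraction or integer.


Start: 165
Step 1: increase by 50% => multiply by 150/100
  165 * 150/100 = 495/2
Step 2: decrease by 15% => multiply by 85/100
  495/2 * 85/100 = 1683/8
Final value = 1683/8

1683/8


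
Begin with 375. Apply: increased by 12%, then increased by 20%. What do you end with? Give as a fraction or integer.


Start: 375
Step 1: increase by 12% => multiply by 112/100
  375 * 112/100 = 420
Step 2: increase by 20% => multiply by 120/100
  420 * 120/100 = 504
Final value = 504

504


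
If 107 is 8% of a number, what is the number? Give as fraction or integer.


Given: 107 is 8% of the whole
Set up: 107 = 8/100 * whole
whole = 107 * 100 / 8
whole = 10700 / 8
whole = 2675/2

2675/2


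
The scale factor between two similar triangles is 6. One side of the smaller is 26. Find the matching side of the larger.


Similar triangles have proportional sides
Scale factor = 6
Smaller side = 26
Corresponding larger side = 26 * 6
= 156

156


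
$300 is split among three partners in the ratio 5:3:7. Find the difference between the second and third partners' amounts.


Total parts = 5 + 3 + 7 = 15
Value per part = 300 / 15 = 20
Shares: 5*20=100, 3*20=60, 7*20=140
Second share = 60, third share = 140
Difference = |60 - 140| = 80

80


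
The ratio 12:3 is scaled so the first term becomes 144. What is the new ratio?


Original ratio: 12:3
First term target: 144
Scale factor = 144 / 12 = 12
Multiply second term: 3 * 12 = 36
Equivalent ratio = 144:36

144:36


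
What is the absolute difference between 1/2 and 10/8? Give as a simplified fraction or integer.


Simplify: 1/2 = 1/2 and 10/8 = 5/4
Find common denominator: LCD = 4
Convert: 2/4 and 5/4
Difference = |2 - 5|/4 = 3/4
Simplified = 3/4

3/4


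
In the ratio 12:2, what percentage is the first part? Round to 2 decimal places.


Total parts = 12 + 2 = 14
First part fraction = 12/14
Percentage = (12/14) * 100
= 0.857143 * 100
= 85.71%

85.71


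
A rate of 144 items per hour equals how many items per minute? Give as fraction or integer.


Converting from per hour to per minute
Rate = 144 items per hour
Divide by 60: 144/60
= 12/5 items per minute

12/5


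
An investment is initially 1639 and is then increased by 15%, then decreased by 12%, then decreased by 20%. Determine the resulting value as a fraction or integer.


Start: 1639
Step 1: increase by 15% => multiply by 115/100
  1639 * 115/100 = 37697/20
Step 2: decrease by 12% => multiply by 88/100
  37697/20 * 88/100 = 414667/250
Step 3: decrease by 20% => multiply by 80/100
  414667/250 * 80/100 = 829334/625
Final value = 829334/625

829334/625


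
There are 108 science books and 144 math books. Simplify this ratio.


Find GCD(108, 144)
GCD = 36
Divide both by 36: 108/36 = 3, 144/36 = 4
Simplified ratio = 3:4

3:4


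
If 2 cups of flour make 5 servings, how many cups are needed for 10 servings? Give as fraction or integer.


Original: 2 cups for 5 servings
Target servings = 10
Scaling factor = 10/5
New amount = 2 * 10/5
= 20/5
= 4 cups

4


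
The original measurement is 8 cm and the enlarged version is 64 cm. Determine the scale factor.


Original length = 8 cm
Scaled length = 64 cm
Scale factor = 64 / 8
= 8

8


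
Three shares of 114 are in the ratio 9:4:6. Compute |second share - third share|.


Total parts = 9 + 4 + 6 = 19
Value per part = 114 / 19 = 6
Shares: 9*6=54, 4*6=24, 6*6=36
Second share = 24, third share = 36
Difference = |24 - 36| = 12

12


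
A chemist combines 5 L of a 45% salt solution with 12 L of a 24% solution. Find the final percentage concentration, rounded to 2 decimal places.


Solute in mixture 1 = 45% of 5 L = 5*45/100 = 9/4 L
Solute in mixture 2 = 24% of 12 L = 12*24/100 = 72/25 L
Total solute = 9/4 + 72/25 = 513/100 L
Total volume = 5 + 12 = 17 L
Final concentration = 513/100/17 * 100 = 30.18%

30.18


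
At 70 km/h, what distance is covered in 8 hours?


Using distance = speed * time
Speed = 70 km/h
Time = 8 hours
Distance = 70 * 8
= 560 km

560


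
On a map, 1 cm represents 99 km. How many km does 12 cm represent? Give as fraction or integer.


Map scale: 1 cm = 99 km
Measured distance on map = 12 cm
Set up proportion: 12 * 99 / 1
= 1188 / 1
= 1188 km

1188


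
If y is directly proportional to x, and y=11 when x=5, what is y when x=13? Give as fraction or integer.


Direct proportion: y = kx
Find k: k = 11/5 = 11/5
Compute y at x=13: y = 11/5 * 13
y = 143/5

143/5


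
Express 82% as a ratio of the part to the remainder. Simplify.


Part = 82%, Remainder = 18%
Ratio = 82:18
GCD(82, 18) = 2
Simplify: 41:9 = 41:9

41:9


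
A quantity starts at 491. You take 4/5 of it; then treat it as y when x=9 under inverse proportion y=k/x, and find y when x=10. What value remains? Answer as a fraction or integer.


Start with 491.
Step 1: Take 4/5: 491 * 4/5 = 1964/5
Step 2: Inverse prop: k = (1964/5)*9; new y = k/10 = 1964/5*9/10 = 8838/25
Final result = 8838/25

8838/25


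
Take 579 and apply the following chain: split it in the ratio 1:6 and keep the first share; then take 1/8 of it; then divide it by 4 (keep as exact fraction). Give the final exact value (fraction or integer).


Start with 579.
Step 1: Split 1:6, first share = 579 * 1/7 = 579/7
Step 2: Take 1/8: 579/7 * 1/8 = 579/56
Step 3: Divide by 4: 579/56 / 4 = 579/224
Final result = 579/224

579/224


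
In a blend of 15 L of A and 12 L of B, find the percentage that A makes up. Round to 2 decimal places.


Volume of A = 15 L
Volume of B = 12 L
Total volume = 15 + 12 = 27 L
Percentage of A = (15/27) * 100
= 55.56%

55.56


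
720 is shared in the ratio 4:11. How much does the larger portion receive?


Total parts = 4 + 11 = 15
Value per part = 720 / 15 = 48
First share = 4 * 48 = 192
Second share = 11 * 48 = 528
Larger share = 528

528


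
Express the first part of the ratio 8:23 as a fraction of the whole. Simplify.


Total parts = 8 + 23 = 31
First part fraction = 8/31
Simplify: 8/31 = 8/31

8/31


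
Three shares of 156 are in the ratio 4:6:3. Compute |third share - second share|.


Total parts = 4 + 6 + 3 = 13
Value per part = 156 / 13 = 12
Shares: 4*12=48, 6*12=72, 3*12=36
Third share = 36, second share = 72
Difference = |36 - 72| = 36

36


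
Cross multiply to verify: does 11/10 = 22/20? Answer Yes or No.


Cross multiply to check 11/10 = 22/20
Left cross product: 11 * 20 = 220
Right cross product: 10 * 22 = 220
220 = 220
Equal, so proportions match => Yes

Yes


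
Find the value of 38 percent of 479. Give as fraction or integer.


Compute 38% of 479
Convert percentage: 38% = 38/100
Multiply: 479 * 38/100
= 18202/100
= 9101/50

9101/50


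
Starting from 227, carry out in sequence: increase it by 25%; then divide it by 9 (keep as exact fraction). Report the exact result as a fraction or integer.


Start with 227.
Step 1: Increase by 25%: 227 * 125/100 = 1135/4
Step 2: Divide by 9: 1135/4 / 9 = 1135/36
Final result = 1135/36

1135/36


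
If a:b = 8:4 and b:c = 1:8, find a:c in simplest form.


Given a:b = 8:4 and b:c = 1:8
Make b consistent. Multiply first ratio by 1: a:b = 8:4
Multiply second ratio by 4: b:c = 4:32
Now b = 4 in both, so a:b:c = 8:4:32
Therefore a:c = 8:32
Simplify by GCD: a:c = 1:4

1:4


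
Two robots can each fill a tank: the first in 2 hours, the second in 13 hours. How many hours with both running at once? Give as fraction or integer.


Rate of A = 1/2 job per hour
Rate of B = 1/13 job per hour
Combined rate = 1/2 + 1/13
Find common denominator: (13 + 2)/(2*13) = 15/26
Combined rate = 15/26 job per hour
Time together = 1 / (15/26) = 26/15 hours

26/15


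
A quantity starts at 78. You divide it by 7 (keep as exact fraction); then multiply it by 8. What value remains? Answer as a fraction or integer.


Start with 78.
Step 1: Divide by 7: 78 / 7 = 78/7
Step 2: Multiply by 8: 78/7 * 8 = 624/7
Final result = 624/7

624/7


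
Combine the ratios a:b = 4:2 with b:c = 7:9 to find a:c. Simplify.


Given a:b = 4:2 and b:c = 7:9
Make b consistent. Multiply first ratio by 7: a:b = 28:14
Multiply second ratio by 2: b:c = 14:18
Now b = 14 in both, so a:b:c = 28:14:18
Therefore a:c = 28:18
Simplify by GCD: a:c = 14:9

14:9


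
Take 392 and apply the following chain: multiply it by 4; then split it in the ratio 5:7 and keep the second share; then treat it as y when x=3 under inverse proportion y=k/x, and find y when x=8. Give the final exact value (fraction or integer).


Start with 392.
Step 1: Multiply by 4: 392 * 4 = 1568
Step 2: Split 5:7, second share = 1568 * 7/12 = 2744/3
Step 3: Inverse prop: k = (2744/3)*3; new y = k/8 = 2744/3*3/8 = 343
Final result = 343

343


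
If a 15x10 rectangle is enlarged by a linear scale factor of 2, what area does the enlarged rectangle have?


Original dimensions: 15 x 10
Enlargement factor = 2
New width = 15 * 2 = 30
New height = 10 * 2 = 20
New area = 30 * 20 = 600

600


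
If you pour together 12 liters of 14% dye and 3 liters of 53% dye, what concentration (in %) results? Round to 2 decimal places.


Solute in mixture 1 = 14% of 12 L = 12*14/100 = 42/25 L
Solute in mixture 2 = 53% of 3 L = 3*53/100 = 159/100 L
Total solute = 42/25 + 159/100 = 327/100 L
Total volume = 12 + 3 = 15 L
Final concentration = 327/100/15 * 100 = 21.80%

21.80


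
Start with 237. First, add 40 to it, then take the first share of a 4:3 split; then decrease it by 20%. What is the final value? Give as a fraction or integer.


Start with 237.
Step 1: Add 40: 237+40=277; split 4:3 first = 277*4/7 = 1108/7
Step 2: Decrease by 20%: 1108/7 * 80/100 = 4432/35
Final result = 4432/35

4432/35


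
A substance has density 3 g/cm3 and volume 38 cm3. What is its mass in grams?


Using mass = density * volume
Density = 3 g/cm3
Volume = 38 cm3
Mass = 3 * 38
= 114 g

114


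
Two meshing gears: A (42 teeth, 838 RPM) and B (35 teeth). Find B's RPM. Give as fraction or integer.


Gear ratio: teeth_A * RPM_A = teeth_B * RPM_B
42 * 838 = 35 * RPM_B
35196 = 35 * RPM_B
RPM_B = 35196 / 35
RPM_B = 5028/5

5028/5


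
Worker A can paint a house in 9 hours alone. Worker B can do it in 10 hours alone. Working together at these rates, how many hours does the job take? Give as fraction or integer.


Rate of A = 1/9 job per hour
Rate of B = 1/10 job per hour
Combined rate = 1/9 + 1/10
Find common denominator: (10 + 9)/(9*10) = 19/90
Combined rate = 19/90 job per hour
Time together = 1 / (19/90) = 90/19 hours

90/19


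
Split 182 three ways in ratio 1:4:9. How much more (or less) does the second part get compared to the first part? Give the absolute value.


Total parts = 1 + 4 + 9 = 14
Value per part = 182 / 14 = 13
Shares: 1*13=13, 4*13=52, 9*13=117
Second share = 52, first share = 13
Difference = |52 - 13| = 39

39


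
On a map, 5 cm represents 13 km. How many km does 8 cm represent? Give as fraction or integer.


Map scale: 5 cm = 13 km
Measured distance on map = 8 cm
Set up proportion: 8 * 13 / 5
= 104 / 5
= 104/5 km

104/5


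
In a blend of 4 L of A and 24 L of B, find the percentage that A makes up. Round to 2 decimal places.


Volume of A = 4 L
Volume of B = 24 L
Total volume = 4 + 24 = 28 L
Percentage of A = (4/28) * 100
= 14.29%

14.29


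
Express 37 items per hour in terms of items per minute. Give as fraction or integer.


Converting from per hour to per minute
Rate = 37 items per hour
Divide by 60: 37/60
= 37/60 items per minute

37/60


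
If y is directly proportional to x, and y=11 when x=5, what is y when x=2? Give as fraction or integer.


Direct proportion: y = kx
Find k: k = 11/5 = 11/5
Compute y at x=2: y = 11/5 * 2
y = 22/5

22/5


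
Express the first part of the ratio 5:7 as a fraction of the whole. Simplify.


Total parts = 5 + 7 = 12
First part fraction = 5/12
Simplify: 5/12 = 5/12

5/12


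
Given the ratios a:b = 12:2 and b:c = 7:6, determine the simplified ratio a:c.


Given a:b = 12:2 and b:c = 7:6
Make b consistent. Multiply first ratio by 7: a:b = 84:14
Multiply second ratio by 2: b:c = 14:12
Now b = 14 in both, so a:b:c = 84:14:12
Therefore a:c = 84:12
Simplify by GCD: a:c = 7:1

7:1


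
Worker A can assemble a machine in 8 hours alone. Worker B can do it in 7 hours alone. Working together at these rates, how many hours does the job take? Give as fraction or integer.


Rate of A = 1/8 job per hour
Rate of B = 1/7 job per hour
Combined rate = 1/8 + 1/7
Find common denominator: (7 + 8)/(8*7) = 15/56
Combined rate = 15/56 job per hour
Time together = 1 / (15/56) = 56/15 hours

56/15


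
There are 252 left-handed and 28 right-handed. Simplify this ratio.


Find GCD(252, 28)
GCD = 28
Divide both by 28: 252/28 = 9, 28/28 = 1
Simplified ratio = 9:1

9:1


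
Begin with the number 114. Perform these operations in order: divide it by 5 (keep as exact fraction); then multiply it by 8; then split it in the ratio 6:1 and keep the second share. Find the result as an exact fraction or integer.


Start with 114.
Step 1: Divide by 5: 114 / 5 = 114/5
Step 2: Multiply by 8: 114/5 * 8 = 912/5
Step 3: Split 6:1, second share = 912/5 * 1/7 = 912/35
Final result = 912/35

912/35


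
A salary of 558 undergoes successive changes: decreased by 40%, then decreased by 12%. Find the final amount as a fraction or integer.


Start: 558
Step 1: decrease by 40% => multiply by 60/100
  558 * 60/100 = 1674/5
Step 2: decrease by 12% => multiply by 88/100
  1674/5 * 88/100 = 36828/125
Final value = 36828/125

36828/125


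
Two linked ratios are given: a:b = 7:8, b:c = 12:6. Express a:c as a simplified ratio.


Given a:b = 7:8 and b:c = 12:6
Make b consistent. Multiply first ratio by 12: a:b = 84:96
Multiply second ratio by 8: b:c = 96:48
Now b = 96 in both, so a:b:c = 84:96:48
Therefore a:c = 84:48
Simplify by GCD: a:c = 7:4

7:4


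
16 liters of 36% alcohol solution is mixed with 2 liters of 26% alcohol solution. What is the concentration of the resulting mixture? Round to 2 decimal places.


Solute in mixture 1 = 36% of 16 L = 16*36/100 = 144/25 L
Solute in mixture 2 = 26% of 2 L = 2*26/100 = 13/25 L
Total solute = 144/25 + 13/25 = 157/25 L
Total volume = 16 + 2 = 18 L
Final concentration = 157/25/18 * 100 = 34.89%

34.89


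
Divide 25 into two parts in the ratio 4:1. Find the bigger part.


Total parts = 4 + 1 = 5
Value per part = 25 / 5 = 5
First share = 4 * 5 = 20
Second share = 1 * 5 = 5
Larger share = 20

20


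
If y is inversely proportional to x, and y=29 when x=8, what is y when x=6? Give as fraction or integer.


Inverse proportion: y = k/x
Find k: k = 8 * 29 = 232
Compute y at x=6: y = 232/6
y = 116/3

116/3


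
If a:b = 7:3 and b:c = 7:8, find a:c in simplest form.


Given a:b = 7:3 and b:c = 7:8
Make b consistent. Multiply first ratio by 7: a:b = 49:21
Multiply second ratio by 3: b:c = 21:24
Now b = 21 in both, so a:b:c = 49:21:24
Therefore a:c = 49:24
Simplify by GCD: a:c = 49:24

49:24


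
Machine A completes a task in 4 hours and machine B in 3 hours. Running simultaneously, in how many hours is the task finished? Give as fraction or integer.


Rate of A = 1/4 job per hour
Rate of B = 1/3 job per hour
Combined rate = 1/4 + 1/3
Find common denominator: (3 + 4)/(4*3) = 7/12
Combined rate = 7/12 job per hour
Time together = 1 / (7/12) = 12/7 hours

12/7


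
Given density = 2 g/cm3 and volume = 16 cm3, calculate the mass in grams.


Using mass = density * volume
Density = 2 g/cm3
Volume = 16 cm3
Mass = 2 * 16
= 32 g

32


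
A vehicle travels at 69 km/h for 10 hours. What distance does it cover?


Using distance = speed * time
Speed = 69 km/h
Time = 10 hours
Distance = 69 * 10
= 690 km

690


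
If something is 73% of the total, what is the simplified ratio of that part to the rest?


Part = 73%, Remainder = 27%
Ratio = 73:27
GCD(73, 27) = 1
Simplify: 73:27 = 73:27

73:27


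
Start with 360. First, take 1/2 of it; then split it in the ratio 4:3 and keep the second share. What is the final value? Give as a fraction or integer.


Start with 360.
Step 1: Take 1/2: 360 * 1/2 = 180
Step 2: Split 4:3, second share = 180 * 3/7 = 540/7
Final result = 540/7

540/7


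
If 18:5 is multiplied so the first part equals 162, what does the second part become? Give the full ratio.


Original ratio: 18:5
First term target: 162
Scale factor = 162 / 18 = 9
Multiply second term: 5 * 9 = 45
Equivalent ratio = 162:45

162:45


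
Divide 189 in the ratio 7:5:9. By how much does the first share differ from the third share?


Total parts = 7 + 5 + 9 = 21
Value per part = 189 / 21 = 9
Shares: 7*9=63, 5*9=45, 9*9=81
First share = 63, third share = 81
Difference = |63 - 81| = 18

18


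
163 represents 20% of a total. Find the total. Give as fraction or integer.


Given: 163 is 20% of the whole
Set up: 163 = 20/100 * whole
whole = 163 * 100 / 20
whole = 16300 / 20
whole = 815

815


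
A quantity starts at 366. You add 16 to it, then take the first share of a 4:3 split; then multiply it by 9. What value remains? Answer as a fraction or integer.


Start with 366.
Step 1: Add 16: 366+16=382; split 4:3 first = 382*4/7 = 1528/7
Step 2: Multiply by 9: 1528/7 * 9 = 13752/7
Final result = 13752/7

13752/7


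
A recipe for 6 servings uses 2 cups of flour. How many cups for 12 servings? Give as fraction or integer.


Original: 2 cups for 6 servings
Target servings = 12
Scaling factor = 12/6
New amount = 2 * 12/6
= 24/6
= 4 cups

4


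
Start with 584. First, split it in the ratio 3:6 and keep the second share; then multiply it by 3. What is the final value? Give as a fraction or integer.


Start with 584.
Step 1: Split 3:6, second share = 584 * 6/9 = 1168/3
Step 2: Multiply by 3: 1168/3 * 3 = 1168
Final result = 1168

1168


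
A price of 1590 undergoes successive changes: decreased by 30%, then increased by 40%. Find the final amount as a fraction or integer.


Start: 1590
Step 1: decrease by 30% => multiply by 70/100
  1590 * 70/100 = 1113
Step 2: increase by 40% => multiply by 140/100
  1113 * 140/100 = 7791/5
Final value = 7791/5

7791/5


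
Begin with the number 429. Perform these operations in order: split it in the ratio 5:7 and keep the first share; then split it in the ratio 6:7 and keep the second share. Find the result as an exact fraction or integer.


Start with 429.
Step 1: Split 5:7, first share = 429 * 5/12 = 715/4
Step 2: Split 6:7, second share = 715/4 * 7/13 = 385/4
Final result = 385/4

385/4


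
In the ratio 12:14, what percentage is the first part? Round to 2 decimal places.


Total parts = 12 + 14 = 26
First part fraction = 12/26
Percentage = (12/26) * 100
= 0.461538 * 100
= 46.15%

46.15


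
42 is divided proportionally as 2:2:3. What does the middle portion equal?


Ratio = 2:2:3
Total parts = 2 + 2 + 3 = 7
Value per part = 42 / 7 = 6
First share = 2 * 6 = 12
Middle share = 2 * 6 = 12
Third share = 3 * 6 = 18

12


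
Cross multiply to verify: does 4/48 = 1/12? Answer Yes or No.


Cross multiply to check 4/48 = 1/12
Left cross product: 4 * 12 = 48
Right cross product: 48 * 1 = 48
48 = 48
Equal, so proportions match => Yes

Yes


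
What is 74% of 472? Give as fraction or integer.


Compute 74% of 472
Convert percentage: 74% = 74/100
Multiply: 472 * 74/100
= 34928/100
= 8732/25

8732/25


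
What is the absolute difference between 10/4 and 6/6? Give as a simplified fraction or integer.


Simplify: 10/4 = 5/2 and 6/6 = 1
Find common denominator: LCD = 2
Convert: 5/2 and 2/2
Difference = |5 - 2|/2 = 3/2
Simplified = 3/2

3/2


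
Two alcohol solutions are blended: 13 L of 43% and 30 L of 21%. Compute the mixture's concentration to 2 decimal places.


Solute in mixture 1 = 43% of 13 L = 13*43/100 = 559/100 L
Solute in mixture 2 = 21% of 30 L = 30*21/100 = 63/10 L
Total solute = 559/100 + 63/10 = 1189/100 L
Total volume = 13 + 30 = 43 L
Final concentration = 1189/100/43 * 100 = 27.65%

27.65


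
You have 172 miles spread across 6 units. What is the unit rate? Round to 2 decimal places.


Total miles = 172
Number of units = 6
Unit rate = 172 / 6
= 28.67 miles per unit

28.67


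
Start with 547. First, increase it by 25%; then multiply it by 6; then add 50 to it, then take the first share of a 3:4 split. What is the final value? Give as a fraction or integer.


Start with 547.
Step 1: Increase by 25%: 547 * 125/100 = 2735/4
Step 2: Multiply by 6: 2735/4 * 6 = 8205/2
Step 3: Add 50: 8205/2+50=8305/2; split 3:4 first = 8305/2*3/7 = 24915/14
Final result = 24915/14

24915/14


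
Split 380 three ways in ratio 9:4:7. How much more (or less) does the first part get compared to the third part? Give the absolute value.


Total parts = 9 + 4 + 7 = 20
Value per part = 380 / 20 = 19
Shares: 9*19=171, 4*19=76, 7*19=133
First share = 171, third share = 133
Difference = |171 - 133| = 38

38


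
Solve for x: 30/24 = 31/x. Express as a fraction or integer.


Setting up: 30/24 = 31/x
Cross multiply: 30 * x = 24 * 31
30x = 744
x = 744/30
x = 124/5

124/5


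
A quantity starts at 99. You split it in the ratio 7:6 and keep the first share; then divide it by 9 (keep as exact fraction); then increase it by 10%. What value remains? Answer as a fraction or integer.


Start with 99.
Step 1: Split 7:6, first share = 99 * 7/13 = 693/13
Step 2: Divide by 9: 693/13 / 9 = 77/13
Step 3: Increase by 10%: 77/13 * 110/100 = 847/130
Final result = 847/130

847/130


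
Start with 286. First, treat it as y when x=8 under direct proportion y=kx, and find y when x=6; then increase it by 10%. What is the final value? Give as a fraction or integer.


Start with 286.
Step 1: Direct prop: k = (286)/8; new y = k*6 = 286*6/8 = 429/2
Step 2: Increase by 10%: 429/2 * 110/100 = 4719/20
Final result = 4719/20

4719/20


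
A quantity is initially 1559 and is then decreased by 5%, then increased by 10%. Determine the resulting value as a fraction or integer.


Start: 1559
Step 1: decrease by 5% => multiply by 95/100
  1559 * 95/100 = 29621/20
Step 2: increase by 10% => multiply by 110/100
  29621/20 * 110/100 = 325831/200
Final value = 325831/200

325831/200


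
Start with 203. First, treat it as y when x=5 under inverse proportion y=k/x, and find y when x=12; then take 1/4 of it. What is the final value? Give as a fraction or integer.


Start with 203.
Step 1: Inverse prop: k = (203)*5; new y = k/12 = 203*5/12 = 1015/12
Step 2: Take 1/4: 1015/12 * 1/4 = 1015/48
Final result = 1015/48

1015/48


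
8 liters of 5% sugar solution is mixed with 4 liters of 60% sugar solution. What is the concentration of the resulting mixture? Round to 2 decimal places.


Solute in mixture 1 = 5% of 8 L = 8*5/100 = 2/5 L
Solute in mixture 2 = 60% of 4 L = 4*60/100 = 12/5 L
Total solute = 2/5 + 12/5 = 14/5 L
Total volume = 8 + 4 = 12 L
Final concentration = 14/5/12 * 100 = 23.33%

23.33


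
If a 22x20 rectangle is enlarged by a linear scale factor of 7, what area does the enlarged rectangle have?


Original dimensions: 22 x 20
Enlargement factor = 7
New width = 22 * 7 = 154
New height = 20 * 7 = 140
New area = 154 * 140 = 21560

21560


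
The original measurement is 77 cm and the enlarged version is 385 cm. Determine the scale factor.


Original length = 77 cm
Scaled length = 385 cm
Scale factor = 385 / 77
= 5

5


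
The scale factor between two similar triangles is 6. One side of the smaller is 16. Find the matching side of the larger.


Similar triangles have proportional sides
Scale factor = 6
Smaller side = 16
Corresponding larger side = 16 * 6
= 96

96


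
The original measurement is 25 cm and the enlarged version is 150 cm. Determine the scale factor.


Original length = 25 cm
Scaled length = 150 cm
Scale factor = 150 / 25
= 6

6


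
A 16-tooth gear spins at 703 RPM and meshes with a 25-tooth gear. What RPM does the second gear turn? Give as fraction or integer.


Gear ratio: teeth_A * RPM_A = teeth_B * RPM_B
16 * 703 = 25 * RPM_B
11248 = 25 * RPM_B
RPM_B = 11248 / 25
RPM_B = 11248/25

11248/25


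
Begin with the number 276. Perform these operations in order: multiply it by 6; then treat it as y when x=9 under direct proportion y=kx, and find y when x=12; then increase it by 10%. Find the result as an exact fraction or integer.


Start with 276.
Step 1: Multiply by 6: 276 * 6 = 1656
Step 2: Direct prop: k = (1656)/9; new y = k*12 = 1656*12/9 = 2208
Step 3: Increase by 10%: 2208 * 110/100 = 12144/5
Final result = 12144/5

12144/5


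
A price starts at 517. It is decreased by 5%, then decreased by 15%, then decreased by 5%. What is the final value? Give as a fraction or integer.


Start: 517
Step 1: decrease by 5% => multiply by 95/100
  517 * 95/100 = 9823/20
Step 2: decrease by 15% => multiply by 85/100
  9823/20 * 85/100 = 166991/400
Step 3: decrease by 5% => multiply by 95/100
  166991/400 * 95/100 = 3172829/8000
Final value = 3172829/8000

3172829/8000


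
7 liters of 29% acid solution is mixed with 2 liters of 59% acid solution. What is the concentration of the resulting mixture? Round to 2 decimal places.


Solute in mixture 1 = 29% of 7 L = 7*29/100 = 203/100 L
Solute in mixture 2 = 59% of 2 L = 2*59/100 = 59/50 L
Total solute = 203/100 + 59/50 = 321/100 L
Total volume = 7 + 2 = 9 L
Final concentration = 321/100/9 * 100 = 35.67%

35.67


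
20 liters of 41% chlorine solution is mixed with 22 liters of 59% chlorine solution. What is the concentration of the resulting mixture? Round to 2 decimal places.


Solute in mixture 1 = 41% of 20 L = 20*41/100 = 41/5 L
Solute in mixture 2 = 59% of 22 L = 22*59/100 = 649/50 L
Total solute = 41/5 + 649/50 = 1059/50 L
Total volume = 20 + 22 = 42 L
Final concentration = 1059/50/42 * 100 = 50.43%

50.43


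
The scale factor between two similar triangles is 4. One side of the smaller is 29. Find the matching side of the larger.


Similar triangles have proportional sides
Scale factor = 4
Smaller side = 29
Corresponding larger side = 29 * 4
= 116

116


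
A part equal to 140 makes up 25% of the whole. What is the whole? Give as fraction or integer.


Given: 140 is 25% of the whole
Set up: 140 = 25/100 * whole
whole = 140 * 100 / 25
whole = 14000 / 25
whole = 560

560


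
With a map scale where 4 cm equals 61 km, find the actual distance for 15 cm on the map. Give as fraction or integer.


Map scale: 4 cm = 61 km
Measured distance on map = 15 cm
Set up proportion: 15 * 61 / 4
= 915 / 4
= 915/4 km

915/4


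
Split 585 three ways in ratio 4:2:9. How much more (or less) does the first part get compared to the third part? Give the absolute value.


Total parts = 4 + 2 + 9 = 15
Value per part = 585 / 15 = 39
Shares: 4*39=156, 2*39=78, 9*39=351
First share = 156, third share = 351
Difference = |156 - 351| = 195

195


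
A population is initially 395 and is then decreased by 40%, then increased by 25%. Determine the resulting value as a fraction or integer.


Start: 395
Step 1: decrease by 40% => multiply by 60/100
  395 * 60/100 = 237
Step 2: increase by 25% => multiply by 125/100
  237 * 125/100 = 1185/4
Final value = 1185/4

1185/4


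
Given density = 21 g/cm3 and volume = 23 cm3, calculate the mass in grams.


Using mass = density * volume
Density = 21 g/cm3
Volume = 23 cm3
Mass = 21 * 23
= 483 g

483


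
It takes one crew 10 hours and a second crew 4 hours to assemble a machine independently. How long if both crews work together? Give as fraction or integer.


Rate of A = 1/10 job per hour
Rate of B = 1/4 job per hour
Combined rate = 1/10 + 1/4
Find common denominator: (4 + 10)/(10*4) = 14/40
Combined rate = 7/20 job per hour
Time together = 1 / (7/20) = 20/7 hours

20/7


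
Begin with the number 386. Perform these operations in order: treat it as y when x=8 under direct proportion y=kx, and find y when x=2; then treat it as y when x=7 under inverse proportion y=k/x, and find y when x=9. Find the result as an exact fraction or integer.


Start with 386.
Step 1: Direct prop: k = (386)/8; new y = k*2 = 386*2/8 = 193/2
Step 2: Inverse prop: k = (193/2)*7; new y = k/9 = 193/2*7/9 = 1351/18
Final result = 1351/18

1351/18


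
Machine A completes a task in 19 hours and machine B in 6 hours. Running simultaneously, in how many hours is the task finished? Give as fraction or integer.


Rate of A = 1/19 job per hour
Rate of B = 1/6 job per hour
Combined rate = 1/19 + 1/6
Find common denominator: (6 + 19)/(19*6) = 25/114
Combined rate = 25/114 job per hour
Time together = 1 / (25/114) = 114/25 hours

114/25


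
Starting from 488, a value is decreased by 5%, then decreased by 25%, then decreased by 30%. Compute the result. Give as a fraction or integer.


Start: 488
Step 1: decrease by 5% => multiply by 95/100
  488 * 95/100 = 2318/5
Step 2: decrease by 25% => multiply by 75/100
  2318/5 * 75/100 = 3477/10
Step 3: decrease by 30% => multiply by 70/100
  3477/10 * 70/100 = 24339/100
Final value = 24339/100

24339/100
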